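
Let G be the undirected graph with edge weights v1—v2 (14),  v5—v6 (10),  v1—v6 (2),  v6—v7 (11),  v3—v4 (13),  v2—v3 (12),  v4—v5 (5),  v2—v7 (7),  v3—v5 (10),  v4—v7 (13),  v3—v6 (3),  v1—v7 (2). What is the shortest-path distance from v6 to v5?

10

A few of the v6→v5 routes:
v6 -> v3 -> v5: 3 + 10 = 13
v6 -> v5: 10
v6 -> v1 -> v7 -> v4 -> v5: 2 + 2 + 13 + 5 = 22
v6 -> v3 -> v4 -> v5: 3 + 13 + 5 = 21
Shortest: 10.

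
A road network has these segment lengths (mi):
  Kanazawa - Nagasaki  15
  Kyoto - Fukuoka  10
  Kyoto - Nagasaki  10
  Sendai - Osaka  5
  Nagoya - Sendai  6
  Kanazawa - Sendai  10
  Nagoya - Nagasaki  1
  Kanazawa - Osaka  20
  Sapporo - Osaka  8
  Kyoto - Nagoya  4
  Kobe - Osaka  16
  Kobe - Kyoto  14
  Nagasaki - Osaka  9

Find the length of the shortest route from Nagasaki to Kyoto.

Checking several routes:
Nagasaki-Kyoto: 10
Nagasaki-Nagoya-Kyoto: 1 + 4 = 5
Nagasaki-Osaka-Sendai-Nagoya-Kyoto: 9 + 5 + 6 + 4 = 24
Nagasaki-Kanazawa-Sendai-Nagoya-Kyoto: 15 + 10 + 6 + 4 = 35
Best route has total 5 mi.

5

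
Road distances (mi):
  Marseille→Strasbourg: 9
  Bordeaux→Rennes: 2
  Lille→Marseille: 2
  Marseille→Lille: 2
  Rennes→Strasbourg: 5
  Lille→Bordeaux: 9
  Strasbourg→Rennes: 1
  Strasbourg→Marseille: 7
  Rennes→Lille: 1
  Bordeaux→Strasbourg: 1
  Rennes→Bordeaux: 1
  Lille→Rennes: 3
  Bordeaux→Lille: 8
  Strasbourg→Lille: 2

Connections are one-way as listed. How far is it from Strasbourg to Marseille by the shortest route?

4

Checking several routes:
Strasbourg -> Lille -> Marseille: 2 + 2 = 4
Strasbourg -> Rennes -> Lille -> Marseille: 1 + 1 + 2 = 4
Strasbourg -> Marseille: 7
Best route has total 4 mi.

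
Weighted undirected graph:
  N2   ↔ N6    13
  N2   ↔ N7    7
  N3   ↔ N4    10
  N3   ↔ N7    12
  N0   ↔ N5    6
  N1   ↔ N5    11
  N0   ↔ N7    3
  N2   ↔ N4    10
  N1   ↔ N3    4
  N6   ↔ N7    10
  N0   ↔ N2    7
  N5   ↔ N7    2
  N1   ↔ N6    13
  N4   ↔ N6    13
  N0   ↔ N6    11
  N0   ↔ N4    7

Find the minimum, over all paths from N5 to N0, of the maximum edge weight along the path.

Some routes from N5 to N0:
N5 → N7 → N2 → N0: max(2, 7, 7) = 7
N5 → N0: max(6) = 6
N5 → N1 → N3 → N4 → N2 → N0: max(11, 4, 10, 10, 7) = 11
N5 → N1 → N3 → N4 → N2 → N7 → N6 → N0: max(11, 4, 10, 10, 7, 10, 11) = 11
N5 → N7 → N2 → N4 → N0: max(2, 7, 10, 7) = 10
N5 → N7 → N0: max(2, 3) = 3
Smallest bottleneck: 3.

3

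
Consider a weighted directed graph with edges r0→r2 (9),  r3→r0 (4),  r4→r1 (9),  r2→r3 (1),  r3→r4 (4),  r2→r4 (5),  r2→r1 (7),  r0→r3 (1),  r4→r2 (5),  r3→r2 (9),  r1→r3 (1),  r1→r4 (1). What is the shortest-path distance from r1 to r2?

6

Routes from r1 to r2:
r1 → r3 → r2: 1 + 9 = 10
r1 → r3 → r4 → r2: 1 + 4 + 5 = 10
r1 → r3 → r0 → r2: 1 + 4 + 9 = 14
r1 → r4 → r2: 1 + 5 = 6
The minimum is 6.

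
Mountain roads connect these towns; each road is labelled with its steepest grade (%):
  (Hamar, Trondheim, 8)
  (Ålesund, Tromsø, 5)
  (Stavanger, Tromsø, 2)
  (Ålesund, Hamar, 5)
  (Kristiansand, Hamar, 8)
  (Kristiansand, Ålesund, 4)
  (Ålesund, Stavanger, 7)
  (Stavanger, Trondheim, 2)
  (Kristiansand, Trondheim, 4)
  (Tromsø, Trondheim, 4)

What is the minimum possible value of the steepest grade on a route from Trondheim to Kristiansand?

4

Checking several routes:
Trondheim-Tromsø-Stavanger-Ålesund-Kristiansand: max(4, 2, 7, 4) = 7
Trondheim-Stavanger-Ålesund-Kristiansand: max(2, 7, 4) = 7
Trondheim-Kristiansand: max(4) = 4
Trondheim-Tromsø-Ålesund-Kristiansand: max(4, 5, 4) = 5
Trondheim-Stavanger-Tromsø-Ålesund-Kristiansand: max(2, 2, 5, 4) = 5
Best route has worst link 4%.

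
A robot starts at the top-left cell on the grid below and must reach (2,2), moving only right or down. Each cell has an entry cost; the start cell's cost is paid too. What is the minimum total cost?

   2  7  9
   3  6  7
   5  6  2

Cheapest: (0,0) → (1,0) → (2,0) → (2,1) → (2,2)
  2 + 3 + 5 + 6 + 2 = 18

18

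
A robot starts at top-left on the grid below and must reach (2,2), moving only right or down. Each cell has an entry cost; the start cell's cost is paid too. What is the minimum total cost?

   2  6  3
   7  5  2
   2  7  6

Take (0,0) → (0,1) → (0,2) → (1,2) → (2,2) for a total of 2 + 6 + 3 + 2 + 6 = 19.

19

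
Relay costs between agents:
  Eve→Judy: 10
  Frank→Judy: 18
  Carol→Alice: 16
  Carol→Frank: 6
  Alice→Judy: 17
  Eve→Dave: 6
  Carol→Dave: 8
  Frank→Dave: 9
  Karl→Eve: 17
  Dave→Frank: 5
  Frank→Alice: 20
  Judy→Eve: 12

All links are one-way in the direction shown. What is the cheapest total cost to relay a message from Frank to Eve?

Routes from Frank to Eve:
Frank-Alice-Judy-Eve: 20 + 17 + 12 = 49
Frank-Judy-Eve: 18 + 12 = 30
The minimum is 30.

30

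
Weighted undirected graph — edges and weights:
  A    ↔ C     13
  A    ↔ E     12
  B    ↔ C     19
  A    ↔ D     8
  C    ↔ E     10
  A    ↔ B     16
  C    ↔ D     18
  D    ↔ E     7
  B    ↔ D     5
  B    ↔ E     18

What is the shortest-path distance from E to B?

Comparing a few candidate routes:
E - B: 18
E - A - D - B: 12 + 8 + 5 = 25
E - A - B: 12 + 16 = 28
E - D - B: 7 + 5 = 12
E - C - B: 10 + 19 = 29
Shortest: 12.

12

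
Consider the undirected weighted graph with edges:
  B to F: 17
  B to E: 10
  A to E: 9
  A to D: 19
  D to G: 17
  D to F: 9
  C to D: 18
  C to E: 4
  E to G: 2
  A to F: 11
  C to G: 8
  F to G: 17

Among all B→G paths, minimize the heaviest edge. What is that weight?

Comparing a few candidate routes:
B - E - G: max(10, 2) = 10
B - E - A - F - D - G: max(10, 9, 11, 9, 17) = 17
B - E - C - G: max(10, 4, 8) = 10
B - E - A - F - G: max(10, 9, 11, 17) = 17
The minimum achievable maximum is 10.

10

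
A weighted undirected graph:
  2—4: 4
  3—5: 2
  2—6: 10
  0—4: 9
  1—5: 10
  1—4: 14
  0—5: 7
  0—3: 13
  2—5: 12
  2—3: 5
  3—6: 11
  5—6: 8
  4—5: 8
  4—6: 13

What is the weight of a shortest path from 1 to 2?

Some routes from 1 to 2:
1-5-3-2: 10 + 2 + 5 = 17
1-5-6-2: 10 + 8 + 10 = 28
1-4-2: 14 + 4 = 18
1-5-4-2: 10 + 8 + 4 = 22
1-5-2: 10 + 12 = 22
Shortest: 17.

17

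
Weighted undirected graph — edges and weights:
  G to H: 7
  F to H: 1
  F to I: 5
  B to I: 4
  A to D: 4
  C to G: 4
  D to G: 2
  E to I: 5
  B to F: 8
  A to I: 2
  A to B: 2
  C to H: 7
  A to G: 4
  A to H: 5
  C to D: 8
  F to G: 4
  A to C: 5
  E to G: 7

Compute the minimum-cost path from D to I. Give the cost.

Some routes from D to I:
D → G → A → I: 2 + 4 + 2 = 8
D → A → I: 4 + 2 = 6
D → G → F → I: 2 + 4 + 5 = 11
D → A → B → I: 4 + 2 + 4 = 10
D → G → A → B → I: 2 + 4 + 2 + 4 = 12
The minimum is 6.

6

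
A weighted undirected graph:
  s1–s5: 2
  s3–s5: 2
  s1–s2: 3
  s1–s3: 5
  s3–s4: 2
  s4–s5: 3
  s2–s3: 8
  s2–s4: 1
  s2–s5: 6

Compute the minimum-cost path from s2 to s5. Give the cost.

Some routes from s2 to s5:
s2 -> s1 -> s5: 3 + 2 = 5
s2 -> s4 -> s5: 1 + 3 = 4
s2 -> s4 -> s3 -> s5: 1 + 2 + 2 = 5
The minimum is 4.

4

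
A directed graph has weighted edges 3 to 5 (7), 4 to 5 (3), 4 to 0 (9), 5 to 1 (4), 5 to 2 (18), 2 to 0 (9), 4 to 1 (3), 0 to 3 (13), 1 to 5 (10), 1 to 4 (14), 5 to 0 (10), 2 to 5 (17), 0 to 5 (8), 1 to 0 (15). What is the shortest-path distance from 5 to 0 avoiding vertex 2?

10

Routes from 5 to 0 avoiding 2:
5 - 1 - 4 - 0: 4 + 14 + 9 = 27
5 - 0: 10
5 - 1 - 0: 4 + 15 = 19
Shortest: 10.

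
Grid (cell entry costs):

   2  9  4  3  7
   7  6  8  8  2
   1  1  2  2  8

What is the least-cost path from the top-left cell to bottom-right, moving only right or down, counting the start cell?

Best path: [0,0] [1,0] [2,0] [2,1] [2,2] [2,3] [2,4]
Cost: 2 + 7 + 1 + 1 + 2 + 2 + 8 = 23

23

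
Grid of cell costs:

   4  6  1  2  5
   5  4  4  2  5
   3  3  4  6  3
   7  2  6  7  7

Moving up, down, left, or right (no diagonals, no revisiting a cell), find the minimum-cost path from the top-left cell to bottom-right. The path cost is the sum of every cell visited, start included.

30

Take r0c0 → r0c1 → r0c2 → r0c3 → r1c3 → r1c4 → r2c4 → r3c4 for a total of 4 + 6 + 1 + 2 + 2 + 5 + 3 + 7 = 30.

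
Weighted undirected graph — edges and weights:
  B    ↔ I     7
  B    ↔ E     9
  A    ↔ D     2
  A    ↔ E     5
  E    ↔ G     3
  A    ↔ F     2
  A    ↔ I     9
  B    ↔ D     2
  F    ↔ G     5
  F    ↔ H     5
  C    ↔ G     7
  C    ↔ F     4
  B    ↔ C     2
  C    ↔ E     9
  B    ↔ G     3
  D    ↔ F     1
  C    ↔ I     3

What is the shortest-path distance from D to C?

Comparing a few candidate routes:
D→B→C: 2 + 2 = 4
D→B→G→C: 2 + 3 + 7 = 12
D→F→G→B→C: 1 + 5 + 3 + 2 = 11
D→A→F→C: 2 + 2 + 4 = 8
D→F→C: 1 + 4 = 5
Best route has total 4.

4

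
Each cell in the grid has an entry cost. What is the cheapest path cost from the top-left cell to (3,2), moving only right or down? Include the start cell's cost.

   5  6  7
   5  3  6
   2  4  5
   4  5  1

Path [0,0] → [1,0] → [2,0] → [2,1] → [2,2] → [3,2]: 5 + 5 + 2 + 4 + 5 + 1 = 22.
(Top row then right column would cost 30.)

22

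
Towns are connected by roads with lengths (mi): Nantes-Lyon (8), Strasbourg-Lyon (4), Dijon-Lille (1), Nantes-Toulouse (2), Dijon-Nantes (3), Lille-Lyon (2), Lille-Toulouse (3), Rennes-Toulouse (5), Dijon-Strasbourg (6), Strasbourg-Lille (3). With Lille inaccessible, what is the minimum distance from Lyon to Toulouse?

10

Routes from Lyon to Toulouse avoiding Lille:
Lyon - Nantes - Toulouse: 8 + 2 = 10
Lyon - Strasbourg - Dijon - Nantes - Toulouse: 4 + 6 + 3 + 2 = 15
Shortest: 10 mi.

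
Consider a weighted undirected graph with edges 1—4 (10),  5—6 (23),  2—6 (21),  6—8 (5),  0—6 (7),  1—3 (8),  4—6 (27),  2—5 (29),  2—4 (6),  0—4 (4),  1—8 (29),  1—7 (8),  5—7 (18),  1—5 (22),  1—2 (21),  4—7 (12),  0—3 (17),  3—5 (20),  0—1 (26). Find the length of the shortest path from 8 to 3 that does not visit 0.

A few of the 8→3 routes:
8 -> 6 -> 5 -> 3: 5 + 23 + 20 = 48
8 -> 6 -> 4 -> 1 -> 3: 5 + 27 + 10 + 8 = 50
8 -> 1 -> 3: 29 + 8 = 37
8 -> 6 -> 5 -> 1 -> 3: 5 + 23 + 22 + 8 = 58
8 -> 6 -> 2 -> 1 -> 3: 5 + 21 + 21 + 8 = 55
8 -> 6 -> 2 -> 4 -> 1 -> 3: 5 + 21 + 6 + 10 + 8 = 50
Best route has total 37.

37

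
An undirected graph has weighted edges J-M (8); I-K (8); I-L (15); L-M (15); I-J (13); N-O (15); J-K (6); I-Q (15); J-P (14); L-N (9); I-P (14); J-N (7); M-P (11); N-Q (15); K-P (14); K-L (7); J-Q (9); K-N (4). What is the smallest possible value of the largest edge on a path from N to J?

Comparing a few candidate routes:
N - J: max(7) = 7
N - K - P - J: max(4, 14, 14) = 14
N - L - K - I - J: max(9, 7, 8, 13) = 13
N - K - I - J: max(4, 8, 13) = 13
N - K - J: max(4, 6) = 6
N - L - K - J: max(9, 7, 6) = 9
Smallest bottleneck: 6.

6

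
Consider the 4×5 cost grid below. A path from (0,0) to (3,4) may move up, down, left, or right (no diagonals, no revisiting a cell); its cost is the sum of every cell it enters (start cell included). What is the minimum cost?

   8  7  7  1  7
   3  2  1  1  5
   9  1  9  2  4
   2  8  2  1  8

Take (0,0) → (1,0) → (1,1) → (1,2) → (1,3) → (2,3) → (3,3) → (3,4) for a total of 8 + 3 + 2 + 1 + 1 + 2 + 1 + 8 = 26.

26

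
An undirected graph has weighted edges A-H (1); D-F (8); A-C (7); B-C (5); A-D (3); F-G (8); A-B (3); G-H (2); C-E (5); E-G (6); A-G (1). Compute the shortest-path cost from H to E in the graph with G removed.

Paths from H to E avoiding G:
H -> A -> B -> C -> E: 1 + 3 + 5 + 5 = 14
H -> A -> C -> E: 1 + 7 + 5 = 13
Shortest: 13.

13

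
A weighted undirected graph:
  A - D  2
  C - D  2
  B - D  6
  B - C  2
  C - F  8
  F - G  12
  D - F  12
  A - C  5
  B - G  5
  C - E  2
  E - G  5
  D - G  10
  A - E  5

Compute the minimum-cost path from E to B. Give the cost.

4

Comparing a few candidate routes:
E-G-B: 5 + 5 = 10
E-A-D-B: 5 + 2 + 6 = 13
E-C-B: 2 + 2 = 4
E-A-C-B: 5 + 5 + 2 = 12
E-C-D-B: 2 + 2 + 6 = 10
E-A-D-C-B: 5 + 2 + 2 + 2 = 11
Shortest: 4.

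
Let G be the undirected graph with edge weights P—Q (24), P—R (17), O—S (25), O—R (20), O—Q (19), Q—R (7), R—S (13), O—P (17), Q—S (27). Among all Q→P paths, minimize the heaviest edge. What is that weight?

17

Checking several routes:
Q → R → P: max(7, 17) = 17
Q → R → O → P: max(7, 20, 17) = 20
Q → O → P: max(19, 17) = 19
Q → P: max(24) = 24
Q → O → R → P: max(19, 20, 17) = 20
The minimum achievable maximum is 17.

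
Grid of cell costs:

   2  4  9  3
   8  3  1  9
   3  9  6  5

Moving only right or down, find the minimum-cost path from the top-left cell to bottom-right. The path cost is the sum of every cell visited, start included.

21

One optimal route is r0c0 r0c1 r1c1 r1c2 r2c2 r2c3.
Its cost is 2 + 4 + 3 + 1 + 6 + 5 = 21.
(Top row then right column would cost 32.)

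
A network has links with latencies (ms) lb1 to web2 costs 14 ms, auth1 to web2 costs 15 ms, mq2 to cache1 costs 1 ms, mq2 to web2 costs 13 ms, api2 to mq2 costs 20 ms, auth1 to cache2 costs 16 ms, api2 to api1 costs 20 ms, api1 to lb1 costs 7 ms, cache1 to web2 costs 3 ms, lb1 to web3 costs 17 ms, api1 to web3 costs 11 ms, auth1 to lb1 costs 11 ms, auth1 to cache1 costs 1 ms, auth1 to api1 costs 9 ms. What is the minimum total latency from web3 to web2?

Checking several routes:
web3-lb1-auth1-cache1-web2: 17 + 11 + 1 + 3 = 32
web3-api1-auth1-cache1-web2: 11 + 9 + 1 + 3 = 24
web3-api1-auth1-web2: 11 + 9 + 15 = 35
web3-api1-lb1-web2: 11 + 7 + 14 = 32
web3-lb1-web2: 17 + 14 = 31
web3-api1-lb1-auth1-cache1-web2: 11 + 7 + 11 + 1 + 3 = 33
Best route has total 24 ms.

24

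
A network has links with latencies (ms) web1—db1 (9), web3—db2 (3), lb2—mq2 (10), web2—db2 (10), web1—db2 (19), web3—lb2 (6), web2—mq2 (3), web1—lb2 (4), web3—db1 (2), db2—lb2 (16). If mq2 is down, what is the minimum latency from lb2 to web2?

Checking several routes:
lb2 -> web3 -> db2 -> web2: 6 + 3 + 10 = 19
lb2 -> web1 -> db1 -> web3 -> db2 -> web2: 4 + 9 + 2 + 3 + 10 = 28
lb2 -> db2 -> web2: 16 + 10 = 26
Best route has total 19 ms.

19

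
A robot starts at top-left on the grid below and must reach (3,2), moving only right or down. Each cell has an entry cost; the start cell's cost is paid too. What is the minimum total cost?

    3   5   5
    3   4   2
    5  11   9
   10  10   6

One optimal route is r0c0 -> r1c0 -> r1c1 -> r1c2 -> r2c2 -> r3c2.
Its cost is 3 + 3 + 4 + 2 + 9 + 6 = 27.
For comparison, the top-then-right route costs 30.

27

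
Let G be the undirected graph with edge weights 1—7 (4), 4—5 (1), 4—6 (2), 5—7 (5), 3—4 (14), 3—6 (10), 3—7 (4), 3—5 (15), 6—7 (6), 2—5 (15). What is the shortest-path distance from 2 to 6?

18

Checking several routes:
2→5→7→6: 15 + 5 + 6 = 26
2→5→7→3→6: 15 + 5 + 4 + 10 = 34
2→5→3→6: 15 + 15 + 10 = 40
2→5→4→6: 15 + 1 + 2 = 18
The minimum is 18.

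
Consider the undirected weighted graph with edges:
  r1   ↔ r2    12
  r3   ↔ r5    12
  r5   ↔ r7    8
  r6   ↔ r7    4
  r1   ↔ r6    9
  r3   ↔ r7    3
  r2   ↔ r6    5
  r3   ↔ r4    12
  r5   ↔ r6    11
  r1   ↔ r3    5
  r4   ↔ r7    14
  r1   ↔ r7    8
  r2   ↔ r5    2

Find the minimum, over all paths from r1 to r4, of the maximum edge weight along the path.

12

Comparing a few candidate routes:
r1-r6-r5-r7-r3-r4: max(9, 11, 8, 3, 12) = 12
r1-r3-r4: max(5, 12) = 12
r1-r6-r5-r3-r4: max(9, 11, 12, 12) = 12
The minimum achievable maximum is 12.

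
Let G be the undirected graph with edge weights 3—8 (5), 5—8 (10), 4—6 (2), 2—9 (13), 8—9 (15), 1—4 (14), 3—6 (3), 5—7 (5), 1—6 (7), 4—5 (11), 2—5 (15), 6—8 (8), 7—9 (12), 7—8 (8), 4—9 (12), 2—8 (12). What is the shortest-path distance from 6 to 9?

14

Checking several routes:
6-4-9: 2 + 12 = 14
6-8-9: 8 + 15 = 23
6-3-8-9: 3 + 5 + 15 = 23
Best route has total 14.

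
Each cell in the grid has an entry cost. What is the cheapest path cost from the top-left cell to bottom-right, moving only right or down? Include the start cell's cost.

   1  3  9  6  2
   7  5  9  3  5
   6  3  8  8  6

32

Path r0c0→r0c1→r0c2→r0c3→r0c4→r1c4→r2c4: 1 + 3 + 9 + 6 + 2 + 5 + 6 = 32.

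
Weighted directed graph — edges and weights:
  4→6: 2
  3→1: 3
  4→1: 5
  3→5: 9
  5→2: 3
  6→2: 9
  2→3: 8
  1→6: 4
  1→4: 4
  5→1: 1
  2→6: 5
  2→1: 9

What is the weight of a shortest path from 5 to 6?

5

Checking several routes:
5-1-6: 1 + 4 = 5
5-2-3-1-6: 3 + 8 + 3 + 4 = 18
5-2-6: 3 + 5 = 8
5-2-1-6: 3 + 9 + 4 = 16
5-2-1-4-6: 3 + 9 + 4 + 2 = 18
5-1-4-6: 1 + 4 + 2 = 7
Shortest: 5.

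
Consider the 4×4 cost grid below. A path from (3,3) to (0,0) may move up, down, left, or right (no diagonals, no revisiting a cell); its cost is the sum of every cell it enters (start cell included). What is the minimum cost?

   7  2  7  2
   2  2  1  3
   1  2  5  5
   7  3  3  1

Cheapest: r3c3 r3c2 r3c1 r2c1 r2c0 r1c0 r0c0
  1 + 3 + 3 + 2 + 1 + 2 + 7 = 19

19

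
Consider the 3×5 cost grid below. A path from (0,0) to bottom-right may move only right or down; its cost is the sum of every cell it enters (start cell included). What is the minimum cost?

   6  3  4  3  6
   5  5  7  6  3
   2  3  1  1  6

One optimal route is r0c0 r1c0 r2c0 r2c1 r2c2 r2c3 r2c4.
Its cost is 6 + 5 + 2 + 3 + 1 + 1 + 6 = 24.
For comparison, the top-then-right route costs 31.

24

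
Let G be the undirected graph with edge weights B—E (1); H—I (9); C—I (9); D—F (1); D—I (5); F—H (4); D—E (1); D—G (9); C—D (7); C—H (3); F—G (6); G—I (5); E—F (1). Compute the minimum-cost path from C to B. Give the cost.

9

Comparing a few candidate routes:
C → H → F → E → B: 3 + 4 + 1 + 1 = 9
C → H → F → D → E → B: 3 + 4 + 1 + 1 + 1 = 10
C → D → E → B: 7 + 1 + 1 = 9
C → D → F → E → B: 7 + 1 + 1 + 1 = 10
The minimum is 9.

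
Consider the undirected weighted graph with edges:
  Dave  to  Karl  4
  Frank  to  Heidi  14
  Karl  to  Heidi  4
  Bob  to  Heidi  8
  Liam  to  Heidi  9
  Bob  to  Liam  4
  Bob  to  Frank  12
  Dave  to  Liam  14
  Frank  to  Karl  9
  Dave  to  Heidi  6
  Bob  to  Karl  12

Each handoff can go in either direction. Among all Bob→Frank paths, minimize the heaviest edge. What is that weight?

9

Comparing a few candidate routes:
Bob → Karl → Frank: max(12, 9) = 12
Bob → Liam → Heidi → Karl → Frank: max(4, 9, 4, 9) = 9
Bob → Heidi → Karl → Frank: max(8, 4, 9) = 9
Bob → Liam → Heidi → Dave → Karl → Frank: max(4, 9, 6, 4, 9) = 9
Bob → Frank: max(12) = 12
Bob → Heidi → Dave → Karl → Frank: max(8, 6, 4, 9) = 9
The minimum achievable maximum is 9.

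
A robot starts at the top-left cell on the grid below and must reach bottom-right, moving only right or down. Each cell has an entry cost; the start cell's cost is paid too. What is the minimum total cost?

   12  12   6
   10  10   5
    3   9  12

46

Best path: r0c0 -> r1c0 -> r2c0 -> r2c1 -> r2c2
Cost: 12 + 10 + 3 + 9 + 12 = 46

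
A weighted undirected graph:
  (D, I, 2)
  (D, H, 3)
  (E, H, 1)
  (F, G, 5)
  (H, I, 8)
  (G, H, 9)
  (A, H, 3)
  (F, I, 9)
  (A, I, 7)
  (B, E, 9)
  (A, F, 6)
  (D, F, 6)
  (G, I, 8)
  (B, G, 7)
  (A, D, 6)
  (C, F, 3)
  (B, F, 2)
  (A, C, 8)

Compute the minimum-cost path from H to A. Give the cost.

3

Some routes from H to A:
H - D - F - A: 3 + 6 + 6 = 15
H - I - A: 8 + 7 = 15
H - I - D - A: 8 + 2 + 6 = 16
H - A: 3
H - D - I - A: 3 + 2 + 7 = 12
H - D - A: 3 + 6 = 9
Shortest: 3.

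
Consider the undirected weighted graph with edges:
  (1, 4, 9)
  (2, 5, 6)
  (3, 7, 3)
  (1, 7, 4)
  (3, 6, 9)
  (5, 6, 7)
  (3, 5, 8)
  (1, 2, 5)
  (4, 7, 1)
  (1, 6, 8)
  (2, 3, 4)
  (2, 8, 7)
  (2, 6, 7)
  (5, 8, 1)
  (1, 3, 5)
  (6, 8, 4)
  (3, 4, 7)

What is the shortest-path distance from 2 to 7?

7

Checking several routes:
2→3→7: 4 + 3 = 7
2→1→7: 5 + 4 = 9
2→3→4→7: 4 + 7 + 1 = 12
Shortest: 7.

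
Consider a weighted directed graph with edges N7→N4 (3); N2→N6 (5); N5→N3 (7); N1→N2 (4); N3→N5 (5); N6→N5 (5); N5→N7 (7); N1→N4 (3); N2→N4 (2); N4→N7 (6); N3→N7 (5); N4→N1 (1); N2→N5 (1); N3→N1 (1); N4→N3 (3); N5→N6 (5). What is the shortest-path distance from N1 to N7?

9

Comparing a few candidate routes:
N1→N4→N3→N7: 3 + 3 + 5 = 11
N1→N2→N5→N7: 4 + 1 + 7 = 12
N1→N4→N7: 3 + 6 = 9
Best route has total 9.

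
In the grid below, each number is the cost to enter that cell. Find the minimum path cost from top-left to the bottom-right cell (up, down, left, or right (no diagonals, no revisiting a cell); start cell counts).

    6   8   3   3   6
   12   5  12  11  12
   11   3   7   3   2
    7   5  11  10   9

Take (0,0) → (0,1) → (1,1) → (2,1) → (2,2) → (2,3) → (2,4) → (3,4) for a total of 6 + 8 + 5 + 3 + 7 + 3 + 2 + 9 = 43.

43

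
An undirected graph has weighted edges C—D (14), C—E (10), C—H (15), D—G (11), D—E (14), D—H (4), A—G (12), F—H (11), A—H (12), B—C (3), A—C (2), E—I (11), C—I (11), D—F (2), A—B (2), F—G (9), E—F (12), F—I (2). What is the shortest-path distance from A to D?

Checking several routes:
A→C→I→F→D: 2 + 11 + 2 + 2 = 17
A→C→D: 2 + 14 = 16
A→B→C→I→F→D: 2 + 3 + 11 + 2 + 2 = 20
A→B→C→D: 2 + 3 + 14 = 19
A→C→H→D: 2 + 15 + 4 = 21
A→H→D: 12 + 4 = 16
Best route has total 16.

16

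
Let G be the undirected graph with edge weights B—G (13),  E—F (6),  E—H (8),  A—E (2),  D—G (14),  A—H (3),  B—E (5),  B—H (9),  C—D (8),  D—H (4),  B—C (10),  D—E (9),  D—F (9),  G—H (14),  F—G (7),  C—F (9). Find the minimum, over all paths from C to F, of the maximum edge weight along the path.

Comparing a few candidate routes:
C-D-H-B-E-F: max(8, 4, 9, 5, 6) = 9
C-D-H-A-E-F: max(8, 4, 3, 2, 6) = 8
C-D-F: max(8, 9) = 9
C-D-H-E-F: max(8, 4, 8, 6) = 8
C-D-E-F: max(8, 9, 6) = 9
C-F: max(9) = 9
Best route has worst link 8.

8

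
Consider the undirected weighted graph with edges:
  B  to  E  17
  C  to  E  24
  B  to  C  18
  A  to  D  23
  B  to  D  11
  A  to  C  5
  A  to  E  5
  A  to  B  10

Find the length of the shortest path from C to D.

A few of the C→D routes:
C → B → D: 18 + 11 = 29
C → E → A → B → D: 24 + 5 + 10 + 11 = 50
C → A → D: 5 + 23 = 28
C → A → E → B → D: 5 + 5 + 17 + 11 = 38
C → A → B → D: 5 + 10 + 11 = 26
Best route has total 26.

26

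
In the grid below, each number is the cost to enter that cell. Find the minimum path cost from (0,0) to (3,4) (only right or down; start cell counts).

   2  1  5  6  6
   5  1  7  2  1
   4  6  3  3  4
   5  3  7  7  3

21

Path [0,0] → [0,1] → [1,1] → [1,2] → [1,3] → [1,4] → [2,4] → [3,4]: 2 + 1 + 1 + 7 + 2 + 1 + 4 + 3 = 21.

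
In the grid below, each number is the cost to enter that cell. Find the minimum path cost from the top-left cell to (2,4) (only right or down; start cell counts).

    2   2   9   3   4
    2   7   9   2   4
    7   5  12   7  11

33

Take [0,0]→[0,1]→[0,2]→[0,3]→[1,3]→[1,4]→[2,4] for a total of 2 + 2 + 9 + 3 + 2 + 4 + 11 = 33.
(Top row then right column would cost 35.)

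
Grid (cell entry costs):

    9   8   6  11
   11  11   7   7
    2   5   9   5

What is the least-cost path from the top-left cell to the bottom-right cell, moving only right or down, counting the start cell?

Best path: [0,0] -> [1,0] -> [2,0] -> [2,1] -> [2,2] -> [2,3]
Cost: 9 + 11 + 2 + 5 + 9 + 5 = 41
(Top row then right column would cost 46.)

41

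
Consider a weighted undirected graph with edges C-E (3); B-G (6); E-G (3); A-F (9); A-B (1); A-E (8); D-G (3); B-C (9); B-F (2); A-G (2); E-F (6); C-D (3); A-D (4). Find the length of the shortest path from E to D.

Some routes from E to D:
E-G-D: 3 + 3 = 6
E-C-D: 3 + 3 = 6
E-A-D: 8 + 4 = 12
E-G-A-D: 3 + 2 + 4 = 9
The minimum is 6.

6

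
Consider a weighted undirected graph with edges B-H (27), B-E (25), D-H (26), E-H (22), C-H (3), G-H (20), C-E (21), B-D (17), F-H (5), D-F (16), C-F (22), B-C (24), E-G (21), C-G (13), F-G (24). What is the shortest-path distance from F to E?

27

Some routes from F to E:
F - H - G - E: 5 + 20 + 21 = 46
F - H - C - E: 5 + 3 + 21 = 29
F - H - C - G - E: 5 + 3 + 13 + 21 = 42
F - H - E: 5 + 22 = 27
F - C - E: 22 + 21 = 43
F - G - E: 24 + 21 = 45
Shortest: 27.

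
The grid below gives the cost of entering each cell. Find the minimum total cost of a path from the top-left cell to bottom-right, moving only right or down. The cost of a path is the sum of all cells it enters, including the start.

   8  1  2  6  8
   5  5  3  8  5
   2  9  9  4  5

Take r0c0 r0c1 r0c2 r1c2 r1c3 r2c3 r2c4 for a total of 8 + 1 + 2 + 3 + 8 + 4 + 5 = 31.

31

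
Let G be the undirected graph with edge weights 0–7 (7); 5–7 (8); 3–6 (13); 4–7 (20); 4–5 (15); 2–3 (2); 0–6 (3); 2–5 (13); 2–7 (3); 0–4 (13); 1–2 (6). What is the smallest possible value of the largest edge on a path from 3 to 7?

3

Some routes from 3 to 7:
3→2→7: max(2, 3) = 3
3→6→0→4→5→7: max(13, 3, 13, 15, 8) = 15
3→2→5→7: max(2, 13, 8) = 13
3→6→0→7: max(13, 3, 7) = 13
Best route has worst link 3.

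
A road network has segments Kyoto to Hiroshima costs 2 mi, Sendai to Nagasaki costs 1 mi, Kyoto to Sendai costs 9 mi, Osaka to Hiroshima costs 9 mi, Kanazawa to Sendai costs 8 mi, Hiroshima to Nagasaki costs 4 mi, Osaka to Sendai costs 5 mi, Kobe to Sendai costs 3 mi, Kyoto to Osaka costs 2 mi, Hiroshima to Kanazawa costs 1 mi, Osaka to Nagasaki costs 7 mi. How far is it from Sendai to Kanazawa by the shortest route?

6

Comparing a few candidate routes:
Sendai -> Nagasaki -> Hiroshima -> Kanazawa: 1 + 4 + 1 = 6
Sendai -> Kanazawa: 8
Sendai -> Osaka -> Kyoto -> Hiroshima -> Kanazawa: 5 + 2 + 2 + 1 = 10
Best route has total 6 mi.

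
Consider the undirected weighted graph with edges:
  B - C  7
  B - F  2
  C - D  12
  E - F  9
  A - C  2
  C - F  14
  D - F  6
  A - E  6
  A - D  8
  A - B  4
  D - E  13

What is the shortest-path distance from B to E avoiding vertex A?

11

A few of the B→E routes:
B → C → F → E: 7 + 14 + 9 = 30
B → F → D → E: 2 + 6 + 13 = 21
B → F → E: 2 + 9 = 11
Shortest: 11.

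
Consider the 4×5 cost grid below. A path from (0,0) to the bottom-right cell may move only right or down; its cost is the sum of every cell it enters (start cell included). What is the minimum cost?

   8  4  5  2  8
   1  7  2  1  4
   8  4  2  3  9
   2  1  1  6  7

34

Best path: r0c0 r1c0 r1c1 r1c2 r2c2 r3c2 r3c3 r3c4
Cost: 8 + 1 + 7 + 2 + 2 + 1 + 6 + 7 = 34
For comparison, the top-then-right route costs 47.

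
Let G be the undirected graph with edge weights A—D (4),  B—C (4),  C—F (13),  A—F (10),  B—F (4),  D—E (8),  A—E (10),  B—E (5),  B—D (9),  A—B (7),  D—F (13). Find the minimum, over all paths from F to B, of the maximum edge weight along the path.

4

A few of the F→B routes:
F→B: max(4) = 4
F→A→B: max(10, 7) = 10
F→A→D→E→B: max(10, 4, 8, 5) = 10
F→A→D→B: max(10, 4, 9) = 10
The minimum achievable maximum is 4.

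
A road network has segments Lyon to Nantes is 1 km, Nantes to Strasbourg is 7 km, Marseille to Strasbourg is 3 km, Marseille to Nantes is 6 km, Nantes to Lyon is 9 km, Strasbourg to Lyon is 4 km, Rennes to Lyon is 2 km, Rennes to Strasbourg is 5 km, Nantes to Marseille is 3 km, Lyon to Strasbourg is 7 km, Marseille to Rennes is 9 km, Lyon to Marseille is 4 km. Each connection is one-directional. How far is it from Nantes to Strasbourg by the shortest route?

Some routes from Nantes to Strasbourg:
Nantes - Marseille - Rennes - Strasbourg: 3 + 9 + 5 = 17
Nantes - Marseille - Strasbourg: 3 + 3 = 6
Nantes - Marseille - Rennes - Lyon - Strasbourg: 3 + 9 + 2 + 7 = 21
Nantes - Strasbourg: 7
Nantes - Lyon - Marseille - Strasbourg: 9 + 4 + 3 = 16
Nantes - Lyon - Strasbourg: 9 + 7 = 16
Best route has total 6 km.

6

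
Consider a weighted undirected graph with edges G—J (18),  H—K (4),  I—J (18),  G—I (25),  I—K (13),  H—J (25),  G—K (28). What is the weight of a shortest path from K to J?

29

Some routes from K to J:
K-H-J: 4 + 25 = 29
K-G-J: 28 + 18 = 46
K-I-J: 13 + 18 = 31
Best route has total 29.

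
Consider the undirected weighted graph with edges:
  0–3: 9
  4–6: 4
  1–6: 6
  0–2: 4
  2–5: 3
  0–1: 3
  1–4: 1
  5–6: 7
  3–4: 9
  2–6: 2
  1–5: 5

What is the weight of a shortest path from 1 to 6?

5

A few of the 1→6 routes:
1-4-6: 1 + 4 = 5
1-6: 6
1-0-2-6: 3 + 4 + 2 = 9
1-5-2-6: 5 + 3 + 2 = 10
1-5-6: 5 + 7 = 12
Best route has total 5.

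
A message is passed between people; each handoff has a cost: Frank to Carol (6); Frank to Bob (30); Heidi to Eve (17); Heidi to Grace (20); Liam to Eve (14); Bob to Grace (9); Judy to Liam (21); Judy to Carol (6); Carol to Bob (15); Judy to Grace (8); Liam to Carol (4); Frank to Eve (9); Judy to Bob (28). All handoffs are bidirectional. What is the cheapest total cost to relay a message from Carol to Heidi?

32

Some routes from Carol to Heidi:
Carol → Judy → Grace → Heidi: 6 + 8 + 20 = 34
Carol → Frank → Eve → Heidi: 6 + 9 + 17 = 32
Carol → Liam → Eve → Heidi: 4 + 14 + 17 = 35
The minimum is 32.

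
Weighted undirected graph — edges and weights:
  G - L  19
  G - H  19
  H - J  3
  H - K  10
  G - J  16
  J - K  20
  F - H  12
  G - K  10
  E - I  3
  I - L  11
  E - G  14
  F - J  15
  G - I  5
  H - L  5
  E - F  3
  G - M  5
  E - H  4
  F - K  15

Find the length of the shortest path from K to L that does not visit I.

A few of the K→L routes:
K - H - L: 10 + 5 = 15
K - F - E - H - L: 15 + 3 + 4 + 5 = 27
K - J - H - L: 20 + 3 + 5 = 28
Shortest: 15.

15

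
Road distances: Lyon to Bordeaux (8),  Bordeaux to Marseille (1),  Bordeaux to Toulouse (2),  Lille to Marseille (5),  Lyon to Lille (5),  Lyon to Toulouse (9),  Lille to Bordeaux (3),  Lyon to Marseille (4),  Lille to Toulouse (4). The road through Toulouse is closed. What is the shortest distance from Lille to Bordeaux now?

3

Routes from Lille to Bordeaux avoiding Toulouse:
Lille - Lyon - Bordeaux: 5 + 8 = 13
Lille - Marseille - Lyon - Bordeaux: 5 + 4 + 8 = 17
Lille - Marseille - Bordeaux: 5 + 1 = 6
Lille - Lyon - Marseille - Bordeaux: 5 + 4 + 1 = 10
Lille - Bordeaux: 3
Shortest: 3.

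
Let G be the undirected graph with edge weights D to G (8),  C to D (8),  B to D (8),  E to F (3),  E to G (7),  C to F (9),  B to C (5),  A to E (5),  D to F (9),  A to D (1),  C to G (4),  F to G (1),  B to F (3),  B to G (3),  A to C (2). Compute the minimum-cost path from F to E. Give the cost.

3

Checking several routes:
F → G → D → A → E: 1 + 8 + 1 + 5 = 15
F → B → G → E: 3 + 3 + 7 = 13
F → G → C → A → E: 1 + 4 + 2 + 5 = 12
F → G → E: 1 + 7 = 8
F → E: 3
Shortest: 3.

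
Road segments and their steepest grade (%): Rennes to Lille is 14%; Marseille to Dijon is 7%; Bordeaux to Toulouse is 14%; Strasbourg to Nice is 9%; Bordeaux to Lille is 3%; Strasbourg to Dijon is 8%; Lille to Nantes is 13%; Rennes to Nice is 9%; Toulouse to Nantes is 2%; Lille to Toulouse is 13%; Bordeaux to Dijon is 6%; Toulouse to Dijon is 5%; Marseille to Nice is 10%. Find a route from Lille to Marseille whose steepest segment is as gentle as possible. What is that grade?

Some routes from Lille to Marseille:
Lille-Nantes-Toulouse-Dijon-Marseille: max(13, 2, 5, 7) = 13
Lille-Bordeaux-Dijon-Marseille: max(3, 6, 7) = 7
Lille-Toulouse-Dijon-Strasbourg-Nice-Marseille: max(13, 5, 8, 9, 10) = 13
Lille-Toulouse-Dijon-Marseille: max(13, 5, 7) = 13
Lille-Bordeaux-Dijon-Strasbourg-Nice-Marseille: max(3, 6, 8, 9, 10) = 10
Lille-Nantes-Toulouse-Dijon-Strasbourg-Nice-Marseille: max(13, 2, 5, 8, 9, 10) = 13
The minimum achievable maximum is 7%.

7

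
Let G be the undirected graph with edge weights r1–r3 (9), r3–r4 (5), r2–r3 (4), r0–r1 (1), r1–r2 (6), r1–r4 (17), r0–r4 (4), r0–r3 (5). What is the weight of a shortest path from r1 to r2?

6

Routes from r1 to r2:
r1 → r4 → r3 → r2: 17 + 5 + 4 = 26
r1 → r4 → r0 → r3 → r2: 17 + 4 + 5 + 4 = 30
r1 → r3 → r2: 9 + 4 = 13
r1 → r0 → r3 → r2: 1 + 5 + 4 = 10
r1 → r2: 6
r1 → r0 → r4 → r3 → r2: 1 + 4 + 5 + 4 = 14
Shortest: 6.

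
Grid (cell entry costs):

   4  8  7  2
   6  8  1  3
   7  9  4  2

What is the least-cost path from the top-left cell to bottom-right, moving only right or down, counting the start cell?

24

Cheapest: [0,0] → [1,0] → [1,1] → [1,2] → [1,3] → [2,3]
  4 + 6 + 8 + 1 + 3 + 2 = 24
For comparison, the top-then-right route costs 26.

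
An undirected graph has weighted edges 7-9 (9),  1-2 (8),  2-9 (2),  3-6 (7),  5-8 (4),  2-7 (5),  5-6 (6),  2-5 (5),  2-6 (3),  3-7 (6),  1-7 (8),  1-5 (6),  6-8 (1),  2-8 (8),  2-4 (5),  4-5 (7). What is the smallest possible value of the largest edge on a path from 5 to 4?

Checking several routes:
5→8→6→2→4: max(4, 1, 3, 5) = 5
5→8→6→3→7→2→4: max(4, 1, 7, 6, 5, 5) = 7
5→2→4: max(5, 5) = 5
5→6→3→7→2→4: max(6, 7, 6, 5, 5) = 7
5→6→2→4: max(6, 3, 5) = 6
Smallest bottleneck: 5.

5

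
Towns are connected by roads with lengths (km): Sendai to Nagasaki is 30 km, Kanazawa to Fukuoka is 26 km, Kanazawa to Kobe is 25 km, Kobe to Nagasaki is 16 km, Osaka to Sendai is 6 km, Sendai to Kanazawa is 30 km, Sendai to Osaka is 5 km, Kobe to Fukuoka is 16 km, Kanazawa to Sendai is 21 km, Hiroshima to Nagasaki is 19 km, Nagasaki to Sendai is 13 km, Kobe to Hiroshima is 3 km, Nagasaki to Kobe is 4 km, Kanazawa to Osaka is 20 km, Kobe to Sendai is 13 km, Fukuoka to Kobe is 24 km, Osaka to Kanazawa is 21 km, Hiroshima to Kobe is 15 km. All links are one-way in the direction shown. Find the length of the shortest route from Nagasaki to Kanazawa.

39

Paths from Nagasaki to Kanazawa:
Nagasaki → Kobe → Sendai → Osaka → Kanazawa: 4 + 13 + 5 + 21 = 43
Nagasaki → Kobe → Sendai → Kanazawa: 4 + 13 + 30 = 47
Nagasaki → Sendai → Kanazawa: 13 + 30 = 43
Nagasaki → Sendai → Osaka → Kanazawa: 13 + 5 + 21 = 39
Best route has total 39 km.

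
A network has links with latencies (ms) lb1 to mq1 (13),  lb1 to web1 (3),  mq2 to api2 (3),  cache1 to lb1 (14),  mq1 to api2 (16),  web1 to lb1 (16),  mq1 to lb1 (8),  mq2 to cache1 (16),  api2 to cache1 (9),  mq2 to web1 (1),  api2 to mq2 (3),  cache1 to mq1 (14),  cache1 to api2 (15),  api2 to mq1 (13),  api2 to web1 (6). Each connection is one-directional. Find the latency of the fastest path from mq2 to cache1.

Paths from mq2 to cache1:
mq2 → api2 → cache1: 3 + 9 = 12
mq2 → cache1: 16
mq2 → web1 → lb1 → mq1 → api2 → cache1: 1 + 16 + 13 + 16 + 9 = 55
Shortest: 12 ms.

12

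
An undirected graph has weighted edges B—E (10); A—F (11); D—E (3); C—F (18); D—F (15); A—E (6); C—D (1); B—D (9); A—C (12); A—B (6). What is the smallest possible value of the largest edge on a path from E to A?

Comparing a few candidate routes:
E - D - B - A: max(3, 9, 6) = 9
E - B - A: max(10, 6) = 10
E - A: max(6) = 6
The minimum achievable maximum is 6.

6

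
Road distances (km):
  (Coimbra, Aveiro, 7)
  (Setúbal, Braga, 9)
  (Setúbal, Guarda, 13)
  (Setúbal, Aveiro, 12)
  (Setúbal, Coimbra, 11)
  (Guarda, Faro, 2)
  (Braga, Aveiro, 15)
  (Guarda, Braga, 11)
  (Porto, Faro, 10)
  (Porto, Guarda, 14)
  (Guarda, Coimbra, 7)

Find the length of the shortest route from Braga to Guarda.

11

Comparing a few candidate routes:
Braga→Guarda: 11
Braga→Aveiro→Coimbra→Guarda: 15 + 7 + 7 = 29
Braga→Setúbal→Guarda: 9 + 13 = 22
Braga→Setúbal→Coimbra→Guarda: 9 + 11 + 7 = 27
The minimum is 11 km.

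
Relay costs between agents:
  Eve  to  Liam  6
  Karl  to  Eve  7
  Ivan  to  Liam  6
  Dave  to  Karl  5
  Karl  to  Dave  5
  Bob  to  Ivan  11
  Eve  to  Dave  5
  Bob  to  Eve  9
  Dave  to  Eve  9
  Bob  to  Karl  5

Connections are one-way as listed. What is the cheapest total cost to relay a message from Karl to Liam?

13

Candidate routes:
Karl-Dave-Eve-Liam: 5 + 9 + 6 = 20
Karl-Eve-Liam: 7 + 6 = 13
Shortest: 13.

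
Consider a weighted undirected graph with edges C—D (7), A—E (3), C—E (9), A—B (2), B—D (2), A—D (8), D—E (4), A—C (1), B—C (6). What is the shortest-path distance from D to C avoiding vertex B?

Routes from D to C avoiding B:
D-C: 7
D-E-A-C: 4 + 3 + 1 = 8
D-E-C: 4 + 9 = 13
D-A-C: 8 + 1 = 9
D-A-E-C: 8 + 3 + 9 = 20
Shortest: 7.

7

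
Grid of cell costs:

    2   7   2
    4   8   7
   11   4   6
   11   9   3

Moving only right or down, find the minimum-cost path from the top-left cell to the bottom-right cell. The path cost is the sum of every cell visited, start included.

Cheapest: (0,0) -> (0,1) -> (0,2) -> (1,2) -> (2,2) -> (3,2)
  2 + 7 + 2 + 7 + 6 + 3 = 27

27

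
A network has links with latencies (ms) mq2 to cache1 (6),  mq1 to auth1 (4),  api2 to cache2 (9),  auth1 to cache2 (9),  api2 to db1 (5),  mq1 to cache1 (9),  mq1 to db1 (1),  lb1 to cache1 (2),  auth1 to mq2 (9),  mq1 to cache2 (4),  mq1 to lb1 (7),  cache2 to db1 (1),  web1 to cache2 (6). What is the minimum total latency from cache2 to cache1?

A few of the cache2→cache1 routes:
cache2 -> mq1 -> cache1: 4 + 9 = 13
cache2 -> db1 -> mq1 -> cache1: 1 + 1 + 9 = 11
cache2 -> db1 -> mq1 -> lb1 -> cache1: 1 + 1 + 7 + 2 = 11
Best route has total 11 ms.

11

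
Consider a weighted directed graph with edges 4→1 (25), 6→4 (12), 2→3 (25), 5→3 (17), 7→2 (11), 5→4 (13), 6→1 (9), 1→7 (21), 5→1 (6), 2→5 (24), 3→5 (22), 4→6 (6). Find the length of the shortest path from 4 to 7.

36

Candidate routes:
4-6-1-7: 6 + 9 + 21 = 36
4-1-7: 25 + 21 = 46
Best route has total 36.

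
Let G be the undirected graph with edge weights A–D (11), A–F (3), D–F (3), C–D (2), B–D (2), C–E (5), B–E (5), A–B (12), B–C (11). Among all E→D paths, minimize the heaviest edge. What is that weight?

A few of the E→D routes:
E -> C -> D: max(5, 2) = 5
E -> B -> C -> D: max(5, 11, 2) = 11
E -> B -> D: max(5, 2) = 5
E -> B -> A -> D: max(5, 12, 11) = 12
E -> C -> B -> D: max(5, 11, 2) = 11
E -> B -> A -> F -> D: max(5, 12, 3, 3) = 12
Best route has worst link 5.

5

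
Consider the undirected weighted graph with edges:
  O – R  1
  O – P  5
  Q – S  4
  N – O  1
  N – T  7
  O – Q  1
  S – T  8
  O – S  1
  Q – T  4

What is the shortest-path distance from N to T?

6

Comparing a few candidate routes:
N→O→S→Q→T: 1 + 1 + 4 + 4 = 10
N→T: 7
N→O→S→T: 1 + 1 + 8 = 10
N→O→Q→T: 1 + 1 + 4 = 6
The minimum is 6.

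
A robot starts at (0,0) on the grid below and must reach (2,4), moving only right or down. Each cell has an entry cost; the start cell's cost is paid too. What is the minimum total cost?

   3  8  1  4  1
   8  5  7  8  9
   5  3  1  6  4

30

One optimal route is r0c0 -> r0c1 -> r0c2 -> r0c3 -> r0c4 -> r1c4 -> r2c4.
Its cost is 3 + 8 + 1 + 4 + 1 + 9 + 4 = 30.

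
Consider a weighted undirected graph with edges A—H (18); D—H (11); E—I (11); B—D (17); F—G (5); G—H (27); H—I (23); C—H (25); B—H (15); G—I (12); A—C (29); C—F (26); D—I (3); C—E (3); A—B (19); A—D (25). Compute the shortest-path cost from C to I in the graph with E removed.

Some routes from C to I avoiding E:
C - H - D - I: 25 + 11 + 3 = 39
C - A - D - I: 29 + 25 + 3 = 57
C - F - G - I: 26 + 5 + 12 = 43
C - A - H - D - I: 29 + 18 + 11 + 3 = 61
C - H - I: 25 + 23 = 48
C - H - B - D - I: 25 + 15 + 17 + 3 = 60
The minimum is 39.

39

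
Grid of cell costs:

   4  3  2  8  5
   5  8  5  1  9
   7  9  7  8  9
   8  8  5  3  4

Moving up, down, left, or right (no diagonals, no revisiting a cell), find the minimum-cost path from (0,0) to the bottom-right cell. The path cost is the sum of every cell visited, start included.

Path r0c0 → r0c1 → r0c2 → r1c2 → r1c3 → r2c3 → r3c3 → r3c4: 4 + 3 + 2 + 5 + 1 + 8 + 3 + 4 = 30.

30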